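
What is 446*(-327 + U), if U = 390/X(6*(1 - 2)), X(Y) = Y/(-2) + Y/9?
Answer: -499074/7 ≈ -71296.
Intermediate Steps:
X(Y) = -7*Y/18 (X(Y) = Y*(-1/2) + Y*(1/9) = -Y/2 + Y/9 = -7*Y/18)
U = 1170/7 (U = 390/((-7*(1 - 2)/3)) = 390/((-7*(-1)/3)) = 390/((-7/18*(-6))) = 390/(7/3) = 390*(3/7) = 1170/7 ≈ 167.14)
446*(-327 + U) = 446*(-327 + 1170/7) = 446*(-1119/7) = -499074/7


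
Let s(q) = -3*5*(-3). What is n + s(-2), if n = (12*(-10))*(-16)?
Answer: 1965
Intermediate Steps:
s(q) = 45 (s(q) = -15*(-3) = 45)
n = 1920 (n = -120*(-16) = 1920)
n + s(-2) = 1920 + 45 = 1965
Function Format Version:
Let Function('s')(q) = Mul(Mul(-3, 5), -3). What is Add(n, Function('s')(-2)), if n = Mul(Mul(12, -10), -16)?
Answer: 1965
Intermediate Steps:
Function('s')(q) = 45 (Function('s')(q) = Mul(-15, -3) = 45)
n = 1920 (n = Mul(-120, -16) = 1920)
Add(n, Function('s')(-2)) = Add(1920, 45) = 1965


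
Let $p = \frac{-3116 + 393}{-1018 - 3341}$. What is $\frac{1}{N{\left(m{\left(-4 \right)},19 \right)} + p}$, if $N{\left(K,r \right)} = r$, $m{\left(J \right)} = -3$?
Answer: $\frac{4359}{85544} \approx 0.050956$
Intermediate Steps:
$p = \frac{2723}{4359}$ ($p = - \frac{2723}{-4359} = \left(-2723\right) \left(- \frac{1}{4359}\right) = \frac{2723}{4359} \approx 0.62468$)
$\frac{1}{N{\left(m{\left(-4 \right)},19 \right)} + p} = \frac{1}{19 + \frac{2723}{4359}} = \frac{1}{\frac{85544}{4359}} = \frac{4359}{85544}$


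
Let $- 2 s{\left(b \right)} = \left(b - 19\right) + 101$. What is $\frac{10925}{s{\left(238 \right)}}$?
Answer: $- \frac{2185}{32} \approx -68.281$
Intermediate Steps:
$s{\left(b \right)} = -41 - \frac{b}{2}$ ($s{\left(b \right)} = - \frac{\left(b - 19\right) + 101}{2} = - \frac{\left(-19 + b\right) + 101}{2} = - \frac{82 + b}{2} = -41 - \frac{b}{2}$)
$\frac{10925}{s{\left(238 \right)}} = \frac{10925}{-41 - 119} = \frac{10925}{-160} = 10925 \left(- \frac{1}{160}\right) = - \frac{2185}{32}$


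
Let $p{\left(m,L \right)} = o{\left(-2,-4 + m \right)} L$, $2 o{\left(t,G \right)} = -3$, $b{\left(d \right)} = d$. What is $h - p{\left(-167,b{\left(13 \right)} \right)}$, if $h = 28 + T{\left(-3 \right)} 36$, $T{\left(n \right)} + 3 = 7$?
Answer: $\frac{383}{2} \approx 191.5$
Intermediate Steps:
$o{\left(t,G \right)} = - \frac{3}{2}$ ($o{\left(t,G \right)} = \frac{1}{2} \left(-3\right) = - \frac{3}{2}$)
$T{\left(n \right)} = 4$ ($T{\left(n \right)} = -3 + 7 = 4$)
$h = 172$ ($h = 28 + 4 \cdot 36 = 28 + 144 = 172$)
$p{\left(m,L \right)} = - \frac{3 L}{2}$
$h - p{\left(-167,b{\left(13 \right)} \right)} = 172 - \left(- \frac{3}{2}\right) 13 = 172 - - \frac{39}{2} = 172 + \frac{39}{2} = \frac{383}{2}$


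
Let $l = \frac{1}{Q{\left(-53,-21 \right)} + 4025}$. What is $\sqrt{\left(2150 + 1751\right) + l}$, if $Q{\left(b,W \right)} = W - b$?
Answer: $\frac{\sqrt{64207534406}}{4057} \approx 62.458$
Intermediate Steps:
$l = \frac{1}{4057}$ ($l = \frac{1}{\left(-21 - -53\right) + 4025} = \frac{1}{\left(-21 + 53\right) + 4025} = \frac{1}{32 + 4025} = \frac{1}{4057} \approx 0.00024649$)
$\sqrt{\left(2150 + 1751\right) + l} = \sqrt{\left(2150 + 1751\right) + \frac{1}{4057}} = \sqrt{3901 + \frac{1}{4057}} = \sqrt{\frac{15826358}{4057}} = \frac{\sqrt{64207534406}}{4057}$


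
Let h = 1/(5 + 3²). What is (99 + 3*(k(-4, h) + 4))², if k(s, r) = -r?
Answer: 2405601/196 ≈ 12273.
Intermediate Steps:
h = 1/14 (h = 1/(5 + 9) = 1/14 ≈ 0.071429)
(99 + 3*(k(-4, h) + 4))² = (99 + 3*(-1*1/14 + 4))² = (99 + 3*(-1/14 + 4))² = (99 + 3*(55/14))² = (99 + 165/14)² = (1551/14)² = 2405601/196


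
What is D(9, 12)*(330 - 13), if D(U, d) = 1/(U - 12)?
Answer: -317/3 ≈ -105.67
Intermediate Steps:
D(U, d) = 1/(-12 + U)
D(9, 12)*(330 - 13) = (330 - 13)/(-12 + 9) = 317/(-3) = -⅓*317 = -317/3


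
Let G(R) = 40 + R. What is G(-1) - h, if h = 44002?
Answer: -43963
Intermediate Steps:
G(-1) - h = (40 - 1) - 1*44002 = 39 - 44002 = -43963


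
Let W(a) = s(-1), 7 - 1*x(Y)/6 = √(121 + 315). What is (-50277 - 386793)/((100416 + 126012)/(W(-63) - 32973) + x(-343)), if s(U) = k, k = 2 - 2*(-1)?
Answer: 463622046571225/436645990971 + 158358468268090*√109/436645990971 ≈ 4848.2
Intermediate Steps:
k = 4 (k = 2 + 2 = 4)
s(U) = 4
x(Y) = 42 - 12*√109 (x(Y) = 42 - 6*√(121 + 315) = 42 - 12*√109)
W(a) = 4
(-50277 - 386793)/((100416 + 126012)/(W(-63) - 32973) + x(-343)) = (-50277 - 386793)/((100416 + 126012)/(4 - 32973) + (42 - 12*√109)) = -437070/(226428/(-32969) + (42 - 12*√109)) = -437070/(226428*(-1/32969) + (42 - 12*√109)) = -437070/(-226428/32969 + (42 - 12*√109)) = -437070/(1158270/32969 - 12*√109)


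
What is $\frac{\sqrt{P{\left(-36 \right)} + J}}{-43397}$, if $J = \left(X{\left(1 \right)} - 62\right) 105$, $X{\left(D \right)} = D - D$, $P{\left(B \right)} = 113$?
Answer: $- \frac{i \sqrt{6397}}{43397} \approx - 0.001843 i$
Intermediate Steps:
$X{\left(D \right)} = 0$
$J = -6510$ ($J = \left(0 - 62\right) 105 = \left(-62\right) 105 = -6510$)
$\frac{\sqrt{P{\left(-36 \right)} + J}}{-43397} = \frac{\sqrt{113 - 6510}}{-43397} = \sqrt{-6397} \left(- \frac{1}{43397}\right) = i \sqrt{6397} \left(- \frac{1}{43397}\right) = - \frac{i \sqrt{6397}}{43397}$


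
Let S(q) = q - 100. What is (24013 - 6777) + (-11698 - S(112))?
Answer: 5526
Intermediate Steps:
S(q) = -100 + q
(24013 - 6777) + (-11698 - S(112)) = (24013 - 6777) + (-11698 - (-100 + 112)) = 17236 + (-11698 - 1*12) = 17236 + (-11698 - 12) = 17236 - 11710 = 5526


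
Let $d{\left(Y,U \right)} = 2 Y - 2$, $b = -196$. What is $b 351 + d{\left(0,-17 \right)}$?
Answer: $-68798$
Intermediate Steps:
$d{\left(Y,U \right)} = -2 + 2 Y$
$b 351 + d{\left(0,-17 \right)} = \left(-196\right) 351 + \left(-2 + 2 \cdot 0\right) = -68796 + \left(-2 + 0\right) = -68796 - 2 = -68798$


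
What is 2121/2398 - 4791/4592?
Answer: -874593/5505808 ≈ -0.15885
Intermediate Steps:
2121/2398 - 4791/4592 = -874593/5505808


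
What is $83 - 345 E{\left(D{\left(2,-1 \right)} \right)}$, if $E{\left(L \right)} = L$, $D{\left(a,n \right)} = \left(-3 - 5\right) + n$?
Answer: $3188$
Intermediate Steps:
$D{\left(a,n \right)} = -8 + n$
$83 - 345 E{\left(D{\left(2,-1 \right)} \right)} = 83 - 345 \left(-8 - 1\right) = 83 - -3105 = 83 + 3105 = 3188$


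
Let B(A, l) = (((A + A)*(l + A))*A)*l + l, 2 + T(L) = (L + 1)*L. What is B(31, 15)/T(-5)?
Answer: 147355/2 ≈ 73678.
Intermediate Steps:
T(L) = -2 + L*(1 + L) (T(L) = -2 + (L + 1)*L = -2 + (1 + L)*L = -2 + L*(1 + L))
B(A, l) = l + 2*l*A²*(A + l) (B(A, l) = (((2*A)*(A + l))*A)*l + l = ((2*A*(A + l))*A)*l + l = (2*A²*(A + l))*l + l = 2*l*A²*(A + l) + l = l + 2*l*A²*(A + l))
B(31, 15)/T(-5) = (15*(1 + 2*31³ + 2*15*31²))/(-2 - 5 + (-5)²) = (15*(1 + 2*29791 + 2*15*961))/(-2 - 5 + 25) = (15*(1 + 59582 + 28830))/18 = (15*88413)*(1/18) = 1326195*(1/18) = 147355/2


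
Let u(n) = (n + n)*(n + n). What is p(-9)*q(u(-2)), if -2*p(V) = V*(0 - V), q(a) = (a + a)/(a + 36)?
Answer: 324/13 ≈ 24.923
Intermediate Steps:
u(n) = 4*n² (u(n) = (2*n)*(2*n) = 4*n²)
q(a) = 2*a/(36 + a) (q(a) = (2*a)/(36 + a) = 2*a/(36 + a))
p(V) = V²/2 (p(V) = -V*(0 - V)/2 = -V*(-V)/2 = -(-1)*V²/2 = V²/2)
p(-9)*q(u(-2)) = ((½)*(-9)²)*(2*(4*(-2)²)/(36 + 4*(-2)²)) = ((½)*81)*(2*(4*4)/(36 + 4*4)) = 81*(2*16/(36 + 16))/2 = 81*(2*16/52)/2 = 81*(2*16*(1/52))/2 = (81/2)*(8/13) = 324/13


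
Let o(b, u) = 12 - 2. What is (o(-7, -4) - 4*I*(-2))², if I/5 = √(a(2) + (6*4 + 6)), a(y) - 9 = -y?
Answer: 59300 + 800*√37 ≈ 64166.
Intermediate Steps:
a(y) = 9 - y
o(b, u) = 10
I = 5*√37 (I = 5*√((9 - 1*2) + (6*4 + 6)) = 5*√((9 - 2) + (24 + 6)) = 5*√(7 + 30) = 5*√37 ≈ 30.414)
(o(-7, -4) - 4*I*(-2))² = (10 - 20*√37*(-2))² = (10 + 40*√37)²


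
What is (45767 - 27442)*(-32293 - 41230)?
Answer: -1347308975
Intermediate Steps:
(45767 - 27442)*(-32293 - 41230) = 18325*(-73523) = -1347308975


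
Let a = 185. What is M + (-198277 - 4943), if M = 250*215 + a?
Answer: -149285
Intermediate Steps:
M = 53935 (M = 250*215 + 185 = 53750 + 185 = 53935)
M + (-198277 - 4943) = 53935 + (-198277 - 4943) = 53935 - 203220 = -149285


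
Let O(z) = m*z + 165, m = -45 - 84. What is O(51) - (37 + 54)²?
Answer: -14695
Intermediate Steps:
m = -129
O(z) = 165 - 129*z (O(z) = -129*z + 165 = 165 - 129*z)
O(51) - (37 + 54)² = (165 - 129*51) - (37 + 54)² = (165 - 6579) - 1*91² = -6414 - 1*8281 = -6414 - 8281 = -14695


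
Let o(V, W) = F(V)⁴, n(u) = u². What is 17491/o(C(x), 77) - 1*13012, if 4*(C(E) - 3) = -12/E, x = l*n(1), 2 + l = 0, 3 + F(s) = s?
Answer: -774116/81 ≈ -9557.0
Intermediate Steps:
F(s) = -3 + s
l = -2 (l = -2 + 0 = -2)
x = -2 (x = -2*1² = -2*1 = -2)
C(E) = 3 - 3/E (C(E) = 3 + (-12/E)/4 = 3 - 3/E)
o(V, W) = (-3 + V)⁴
17491/o(C(x), 77) - 1*13012 = 17491/((-3 + (3 - 3/(-2)))⁴) - 1*13012 = 17491/((-3 + (3 - 3*(-½)))⁴) - 13012 = 17491/((-3 + (3 + 3/2))⁴) - 13012 = 17491/((-3 + 9/2)⁴) - 13012 = 17491/((3/2)⁴) - 13012 = 17491/(81/16) - 13012 = 17491*(16/81) - 13012 = 279856/81 - 13012 = -774116/81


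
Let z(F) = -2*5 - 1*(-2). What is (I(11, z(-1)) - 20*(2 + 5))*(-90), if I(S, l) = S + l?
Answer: 12330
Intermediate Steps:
z(F) = -8 (z(F) = -10 + 2 = -8)
(I(11, z(-1)) - 20*(2 + 5))*(-90) = ((11 - 8) - 20*(2 + 5))*(-90) = (3 - 20*7)*(-90) = (3 - 4*35)*(-90) = (3 - 140)*(-90) = -137*(-90) = 12330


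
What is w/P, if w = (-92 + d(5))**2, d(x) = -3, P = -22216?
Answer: -9025/22216 ≈ -0.40624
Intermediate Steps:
w = 9025 (w = (-92 - 3)**2 = (-95)**2 = 9025)
w/P = 9025/(-22216) = 9025*(-1/22216) = -9025/22216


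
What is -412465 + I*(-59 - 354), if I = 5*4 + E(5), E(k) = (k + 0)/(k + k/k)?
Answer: -2526415/6 ≈ -4.2107e+5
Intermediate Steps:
E(k) = k/(1 + k) (E(k) = k/(k + 1) = k/(1 + k))
I = 125/6 (I = 5*4 + 5/(1 + 5) = 20 + 5/6 = 20 + 5*(⅙) = 20 + ⅚ = 125/6 ≈ 20.833)
-412465 + I*(-59 - 354) = -412465 + 125*(-59 - 354)/6 = -412465 + (125/6)*(-413) = -412465 - 51625/6 = -2526415/6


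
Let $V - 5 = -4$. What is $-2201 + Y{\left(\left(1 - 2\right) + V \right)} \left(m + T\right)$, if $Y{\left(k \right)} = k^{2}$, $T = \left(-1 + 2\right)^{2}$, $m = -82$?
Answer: $-2201$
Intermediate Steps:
$V = 1$ ($V = 5 - 4 = 1$)
$T = 1$ ($T = 1^{2} = 1$)
$-2201 + Y{\left(\left(1 - 2\right) + V \right)} \left(m + T\right) = -2201 + \left(\left(1 - 2\right) + 1\right)^{2} \left(-82 + 1\right) = -2201 + \left(-1 + 1\right)^{2} \left(-81\right) = -2201 + 0^{2} \left(-81\right) = -2201 + 0 \left(-81\right) = -2201 + 0 = -2201$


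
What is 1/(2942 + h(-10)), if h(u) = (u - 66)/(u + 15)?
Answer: 5/14634 ≈ 0.00034167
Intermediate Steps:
h(u) = (-66 + u)/(15 + u)
1/(2942 + h(-10)) = 1/(2942 + (-66 - 10)/(15 - 10)) = 1/(2942 - 76/5) = 1/(14634/5) = 5/14634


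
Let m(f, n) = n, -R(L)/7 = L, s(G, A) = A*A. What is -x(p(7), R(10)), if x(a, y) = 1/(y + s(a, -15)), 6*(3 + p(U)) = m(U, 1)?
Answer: -1/155 ≈ -0.0064516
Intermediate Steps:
s(G, A) = A²
R(L) = -7*L
p(U) = -17/6 (p(U) = -3 + (⅙)*1 = -3 + ⅙ = -17/6)
x(a, y) = 1/(225 + y) (x(a, y) = 1/(y + (-15)²) = 1/(y + 225) = 1/(225 + y))
-x(p(7), R(10)) = -1/(225 - 7*10) = -1/(225 - 70) = -1/155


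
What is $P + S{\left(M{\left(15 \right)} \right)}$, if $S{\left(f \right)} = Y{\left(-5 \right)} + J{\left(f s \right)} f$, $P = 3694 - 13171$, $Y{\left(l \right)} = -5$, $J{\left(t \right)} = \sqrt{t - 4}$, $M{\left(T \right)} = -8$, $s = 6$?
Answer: $-9482 - 16 i \sqrt{13} \approx -9482.0 - 57.689 i$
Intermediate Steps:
$J{\left(t \right)} = \sqrt{-4 + t}$
$P = -9477$ ($P = 3694 - 13171 = -9477$)
$S{\left(f \right)} = -5 + f \sqrt{-4 + 6 f}$ ($S{\left(f \right)} = -5 + \sqrt{-4 + f 6} f = -5 + \sqrt{-4 + 6 f} f = -5 + f \sqrt{-4 + 6 f}$)
$P + S{\left(M{\left(15 \right)} \right)} = -9477 - \left(5 + 8 \sqrt{-4 + 6 \left(-8\right)}\right) = -9477 - \left(5 + 8 \sqrt{-4 - 48}\right) = -9477 - \left(5 + 8 \sqrt{-52}\right) = -9477 - \left(5 + 8 \cdot 2 i \sqrt{13}\right) = -9477 - \left(5 + 16 i \sqrt{13}\right) = -9482 - 16 i \sqrt{13}$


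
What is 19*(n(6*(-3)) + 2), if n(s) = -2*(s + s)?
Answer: 1406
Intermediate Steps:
n(s) = -4*s
19*(n(6*(-3)) + 2) = 19*(-24*(-3) + 2) = 19*(-4*(-18) + 2) = 19*(72 + 2) = 19*74 = 1406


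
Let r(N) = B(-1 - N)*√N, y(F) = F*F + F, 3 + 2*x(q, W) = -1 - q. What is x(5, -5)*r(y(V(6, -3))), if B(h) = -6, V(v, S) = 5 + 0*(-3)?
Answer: 27*√30 ≈ 147.89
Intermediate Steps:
V(v, S) = 5 (V(v, S) = 5 + 0 = 5)
x(q, W) = -2 - q/2 (x(q, W) = -3/2 + (-1 - q)/2 = -3/2 + (-½ - q/2) = -2 - q/2)
y(F) = F + F² (y(F) = F² + F = F + F²)
r(N) = -6*√N
x(5, -5)*r(y(V(6, -3))) = (-2 - ½*5)*(-6*√5*√(1 + 5)) = (-2 - 5/2)*(-6*√30) = -(-27)*√30 = 27*√30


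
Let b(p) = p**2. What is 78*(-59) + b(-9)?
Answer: -4521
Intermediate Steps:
78*(-59) + b(-9) = 78*(-59) + (-9)**2 = -4602 + 81 = -4521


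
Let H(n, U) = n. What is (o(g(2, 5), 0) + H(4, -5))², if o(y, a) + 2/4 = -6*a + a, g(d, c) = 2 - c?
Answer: 49/4 ≈ 12.250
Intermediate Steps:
o(y, a) = -½ - 5*a (o(y, a) = -½ + (-6*a + a) = -½ - 5*a)
(o(g(2, 5), 0) + H(4, -5))² = ((-½ - 5*0) + 4)² = ((-½ + 0) + 4)² = (-½ + 4)² = (7/2)² = 49/4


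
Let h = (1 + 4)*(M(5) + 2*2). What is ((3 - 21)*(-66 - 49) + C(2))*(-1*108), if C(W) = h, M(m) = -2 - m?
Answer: -221940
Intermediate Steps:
h = -15 (h = (1 + 4)*((-2 - 1*5) + 2*2) = 5*((-2 - 5) + 4) = 5*(-7 + 4) = 5*(-3) = -15)
C(W) = -15
((3 - 21)*(-66 - 49) + C(2))*(-1*108) = ((3 - 21)*(-66 - 49) - 15)*(-1*108) = (-18*(-115) - 15)*(-108) = (2070 - 15)*(-108) = 2055*(-108) = -221940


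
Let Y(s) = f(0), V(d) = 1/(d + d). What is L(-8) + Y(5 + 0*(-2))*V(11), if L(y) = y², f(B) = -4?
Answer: 702/11 ≈ 63.818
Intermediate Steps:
V(d) = 1/(2*d)
Y(s) = -4
L(-8) + Y(5 + 0*(-2))*V(11) = (-8)² - 2/11 = 64 - 2/11 = 702/11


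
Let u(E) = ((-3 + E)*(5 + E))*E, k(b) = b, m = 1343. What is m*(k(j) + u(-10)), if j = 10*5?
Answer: -805800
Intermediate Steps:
j = 50
u(E) = E*(-3 + E)*(5 + E)
m*(k(j) + u(-10)) = 1343*(50 - 10*(-15 + (-10)**2 + 2*(-10))) = 1343*(50 - 10*(-15 + 100 - 20)) = 1343*(50 - 10*65) = 1343*(50 - 650) = 1343*(-600) = -805800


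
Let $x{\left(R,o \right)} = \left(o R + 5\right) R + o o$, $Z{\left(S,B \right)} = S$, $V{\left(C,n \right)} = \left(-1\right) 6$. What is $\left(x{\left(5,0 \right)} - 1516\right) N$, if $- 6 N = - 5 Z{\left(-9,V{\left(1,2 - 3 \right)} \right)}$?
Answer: $\frac{22365}{2} \approx 11183.0$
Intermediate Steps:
$V{\left(C,n \right)} = -6$
$N = - \frac{15}{2}$ ($N = - \frac{\left(-5\right) \left(-9\right)}{6} = \left(- \frac{1}{6}\right) 45 = - \frac{15}{2} \approx -7.5$)
$x{\left(R,o \right)} = o^{2} + R \left(5 + R o\right)$ ($x{\left(R,o \right)} = \left(R o + 5\right) R + o^{2} = \left(5 + R o\right) R + o^{2} = R \left(5 + R o\right) + o^{2} = o^{2} + R \left(5 + R o\right)$)
$\left(x{\left(5,0 \right)} - 1516\right) N = \left(\left(0^{2} + 5 \cdot 5 + 0 \cdot 5^{2}\right) - 1516\right) \left(- \frac{15}{2}\right) = \left(\left(0 + 25 + 0 \cdot 25\right) - 1516\right) \left(- \frac{15}{2}\right) = \left(\left(0 + 25 + 0\right) - 1516\right) \left(- \frac{15}{2}\right) = \left(25 - 1516\right) \left(- \frac{15}{2}\right) = \left(-1491\right) \left(- \frac{15}{2}\right) = \frac{22365}{2}$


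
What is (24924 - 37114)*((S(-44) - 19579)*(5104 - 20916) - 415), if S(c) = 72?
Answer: -3759935639110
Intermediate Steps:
(24924 - 37114)*((S(-44) - 19579)*(5104 - 20916) - 415) = (24924 - 37114)*((72 - 19579)*(5104 - 20916) - 415) = -12190*(-19507*(-15812) - 415) = -12190*(308444684 - 415) = -12190*308444269 = -3759935639110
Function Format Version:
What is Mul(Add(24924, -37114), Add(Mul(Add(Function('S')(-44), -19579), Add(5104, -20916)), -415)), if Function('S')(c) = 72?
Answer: -3759935639110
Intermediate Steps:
Mul(Add(24924, -37114), Add(Mul(Add(Function('S')(-44), -19579), Add(5104, -20916)), -415)) = Mul(Add(24924, -37114), Add(Mul(Add(72, -19579), Add(5104, -20916)), -415)) = Mul(-12190, Add(Mul(-19507, -15812), -415)) = Mul(-12190, Add(308444684, -415)) = Mul(-12190, 308444269) = -3759935639110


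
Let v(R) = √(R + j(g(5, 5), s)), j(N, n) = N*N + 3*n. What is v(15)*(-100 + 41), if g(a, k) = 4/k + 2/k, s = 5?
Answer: -59*√786/5 ≈ -330.82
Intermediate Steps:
g(a, k) = 6/k
j(N, n) = N² + 3*n
v(R) = √(411/25 + R) (v(R) = √(R + ((6/5)² + 3*5)) = √(R + ((6*(⅕))² + 15)) = √(R + ((6/5)² + 15)) = √(R + (36/25 + 15)) = √(R + 411/25) = √(411/25 + R))
v(15)*(-100 + 41) = (√(411 + 25*15)/5)*(-100 + 41) = (√(411 + 375)/5)*(-59) = (√786/5)*(-59) = -59*√786/5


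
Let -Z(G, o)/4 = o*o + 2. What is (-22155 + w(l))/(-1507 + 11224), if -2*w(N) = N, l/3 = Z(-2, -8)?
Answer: -7253/3239 ≈ -2.2393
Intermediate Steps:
Z(G, o) = -8 - 4*o² (Z(G, o) = -4*(o*o + 2) = -4*(o² + 2) = -4*(2 + o²) = -8 - 4*o²)
l = -792 (l = 3*(-8 - 4*(-8)²) = 3*(-8 - 4*64) = 3*(-8 - 256) = 3*(-264) = -792)
w(N) = -N/2
(-22155 + w(l))/(-1507 + 11224) = (-22155 - ½*(-792))/(-1507 + 11224) = (-22155 + 396)/9717 = -21759*1/9717 = -7253/3239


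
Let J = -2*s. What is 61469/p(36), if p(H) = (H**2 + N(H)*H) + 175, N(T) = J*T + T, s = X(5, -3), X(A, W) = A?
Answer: -61469/10193 ≈ -6.0305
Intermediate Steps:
s = 5
J = -10 (J = -2*5 = -10)
N(T) = -9*T (N(T) = -10*T + T = -9*T)
p(H) = 175 - 8*H**2 (p(H) = (H**2 + (-9*H)*H) + 175 = (H**2 - 9*H**2) + 175 = -8*H**2 + 175 = 175 - 8*H**2)
61469/p(36) = 61469/(175 - 8*36**2) = 61469/(175 - 8*1296) = 61469/(175 - 10368) = 61469/(-10193) = 61469*(-1/10193) = -61469/10193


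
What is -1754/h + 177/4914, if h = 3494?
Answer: -1333453/2861586 ≈ -0.46598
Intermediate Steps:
-1754/h + 177/4914 = -1754/3494 + 177/4914 = -1754*1/3494 + 177*(1/4914) = -877/1747 + 59/1638 = -1333453/2861586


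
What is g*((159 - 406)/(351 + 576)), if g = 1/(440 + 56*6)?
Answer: -247/719352 ≈ -0.00034336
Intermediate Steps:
g = 1/776 (g = 1/(440 + 336) = 1/776 ≈ 0.0012887)
g*((159 - 406)/(351 + 576)) = ((159 - 406)/(351 + 576))/776 = (-247/927)/776 = (-247*1/927)/776 = (1/776)*(-247/927) = -247/719352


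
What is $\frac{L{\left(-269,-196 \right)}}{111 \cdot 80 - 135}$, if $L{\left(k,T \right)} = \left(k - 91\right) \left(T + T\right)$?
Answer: $\frac{9408}{583} \approx 16.137$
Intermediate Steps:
$L{\left(k,T \right)} = 2 T \left(-91 + k\right)$ ($L{\left(k,T \right)} = \left(-91 + k\right) 2 T = 2 T \left(-91 + k\right)$)
$\frac{L{\left(-269,-196 \right)}}{111 \cdot 80 - 135} = \frac{2 \left(-196\right) \left(-91 - 269\right)}{111 \cdot 80 - 135} = \frac{2 \left(-196\right) \left(-360\right)}{8880 - 135} = \frac{141120}{8745} = 141120 \cdot \frac{1}{8745} = \frac{9408}{583}$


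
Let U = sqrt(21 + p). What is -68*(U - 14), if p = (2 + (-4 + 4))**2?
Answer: 612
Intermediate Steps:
p = 4 (p = (2 + 0)**2 = 2**2 = 4)
U = 5 (U = sqrt(21 + 4) = sqrt(25) = 5)
-68*(U - 14) = -68*(5 - 14) = -68*(-9) = 612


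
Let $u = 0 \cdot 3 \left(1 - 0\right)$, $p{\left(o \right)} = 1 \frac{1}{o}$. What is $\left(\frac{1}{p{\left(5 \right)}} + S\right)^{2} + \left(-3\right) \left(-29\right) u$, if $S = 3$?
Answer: $64$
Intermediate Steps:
$p{\left(o \right)} = \frac{1}{o}$
$u = 0$ ($u = 0 \left(1 + 0\right) = 0 \cdot 1 = 0$)
$\left(\frac{1}{p{\left(5 \right)}} + S\right)^{2} + \left(-3\right) \left(-29\right) u = \left(\frac{1}{\frac{1}{5}} + 3\right)^{2} + \left(-3\right) \left(-29\right) 0 = \left(\frac{1}{\frac{1}{5}} + 3\right)^{2} + 87 \cdot 0 = \left(5 + 3\right)^{2} + 0 = 8^{2} + 0 = 64 + 0 = 64$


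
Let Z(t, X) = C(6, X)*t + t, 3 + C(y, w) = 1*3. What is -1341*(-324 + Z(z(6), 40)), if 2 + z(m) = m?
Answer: 429120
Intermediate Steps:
C(y, w) = 0 (C(y, w) = -3 + 1*3 = -3 + 3 = 0)
z(m) = -2 + m
Z(t, X) = t (Z(t, X) = 0*t + t = 0 + t = t)
-1341*(-324 + Z(z(6), 40)) = -1341*(-324 + (-2 + 6)) = -1341*(-324 + 4) = -1341*(-320) = 429120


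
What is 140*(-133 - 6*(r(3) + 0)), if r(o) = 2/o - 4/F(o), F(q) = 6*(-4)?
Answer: -19320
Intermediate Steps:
F(q) = -24
r(o) = 1/6 + 2/o (r(o) = 2/o - 4/(-24) = 2/o - 4*(-1/24) = 2/o + 1/6 = 1/6 + 2/o)
140*(-133 - 6*(r(3) + 0)) = 140*(-133 - 6*((1/6)*(12 + 3)/3 + 0)) = 140*(-133 - 6*((1/6)*(1/3)*15 + 0)) = 140*(-133 - 6*(5/6 + 0)) = 140*(-133 - 6*5/6) = 140*(-133 - 5) = 140*(-138) = -19320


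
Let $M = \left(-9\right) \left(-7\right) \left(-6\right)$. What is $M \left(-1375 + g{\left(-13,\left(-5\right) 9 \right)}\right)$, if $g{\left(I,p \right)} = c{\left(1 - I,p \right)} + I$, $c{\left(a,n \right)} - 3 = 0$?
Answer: $523530$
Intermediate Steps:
$c{\left(a,n \right)} = 3$ ($c{\left(a,n \right)} = 3 + 0 = 3$)
$g{\left(I,p \right)} = 3 + I$
$M = -378$ ($M = 63 \left(-6\right) = -378$)
$M \left(-1375 + g{\left(-13,\left(-5\right) 9 \right)}\right) = - 378 \left(-1375 + \left(3 - 13\right)\right) = - 378 \left(-1375 - 10\right) = \left(-378\right) \left(-1385\right) = 523530$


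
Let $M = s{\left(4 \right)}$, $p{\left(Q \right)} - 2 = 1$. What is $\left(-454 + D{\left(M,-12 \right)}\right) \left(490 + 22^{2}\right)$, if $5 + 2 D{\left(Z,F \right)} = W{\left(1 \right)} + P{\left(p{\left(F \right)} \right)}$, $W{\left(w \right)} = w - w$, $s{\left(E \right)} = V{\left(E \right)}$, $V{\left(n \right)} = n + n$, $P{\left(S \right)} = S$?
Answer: $-443170$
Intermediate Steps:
$p{\left(Q \right)} = 3$ ($p{\left(Q \right)} = 2 + 1 = 3$)
$V{\left(n \right)} = 2 n$
$s{\left(E \right)} = 2 E$
$M = 8$ ($M = 2 \cdot 4 = 8$)
$W{\left(w \right)} = 0$
$D{\left(Z,F \right)} = -1$ ($D{\left(Z,F \right)} = - \frac{5}{2} + \frac{0 + 3}{2} = - \frac{5}{2} + \frac{1}{2} \cdot 3 = - \frac{5}{2} + \frac{3}{2} = -1$)
$\left(-454 + D{\left(M,-12 \right)}\right) \left(490 + 22^{2}\right) = \left(-454 - 1\right) \left(490 + 22^{2}\right) = - 455 \left(490 + 484\right) = \left(-455\right) 974 = -443170$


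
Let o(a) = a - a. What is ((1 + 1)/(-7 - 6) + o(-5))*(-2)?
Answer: 4/13 ≈ 0.30769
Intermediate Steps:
o(a) = 0
((1 + 1)/(-7 - 6) + o(-5))*(-2) = ((1 + 1)/(-7 - 6) + 0)*(-2) = (2/(-13) + 0)*(-2) = (2*(-1/13) + 0)*(-2) = (-2/13 + 0)*(-2) = -2/13*(-2) = 4/13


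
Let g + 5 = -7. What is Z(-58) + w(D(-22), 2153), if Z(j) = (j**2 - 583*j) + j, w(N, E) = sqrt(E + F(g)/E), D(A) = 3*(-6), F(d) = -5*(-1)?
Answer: 37120 + 3*sqrt(1108894038)/2153 ≈ 37166.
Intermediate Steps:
g = -12 (g = -5 - 7 = -12)
F(d) = 5
D(A) = -18
w(N, E) = sqrt(E + 5/E)
Z(j) = j**2 - 582*j
Z(-58) + w(D(-22), 2153) = -58*(-582 - 58) + sqrt(2153 + 5/2153) = -58*(-640) + sqrt(2153 + 5*(1/2153)) = 37120 + sqrt(2153 + 5/2153) = 37120 + sqrt(4635414/2153) = 37120 + 3*sqrt(1108894038)/2153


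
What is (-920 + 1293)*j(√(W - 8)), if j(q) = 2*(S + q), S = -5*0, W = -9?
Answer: 746*I*√17 ≈ 3075.8*I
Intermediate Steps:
S = 0
j(q) = 2*q (j(q) = 2*(0 + q) = 2*q)
(-920 + 1293)*j(√(W - 8)) = (-920 + 1293)*(2*√(-9 - 8)) = 373*(2*√(-17)) = 373*(2*(I*√17)) = 373*(2*I*√17) = 746*I*√17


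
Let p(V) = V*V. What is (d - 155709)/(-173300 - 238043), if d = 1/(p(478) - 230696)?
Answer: 344428309/909890716 ≈ 0.37854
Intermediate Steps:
p(V) = V**2
d = -1/2212 (d = 1/(478**2 - 230696) = 1/(228484 - 230696) = 1/(-2212) = -1/2212 ≈ -0.00045208)
(d - 155709)/(-173300 - 238043) = (-1/2212 - 155709)/(-173300 - 238043) = -344428309/2212/(-411343) = -344428309/2212*(-1/411343) = 344428309/909890716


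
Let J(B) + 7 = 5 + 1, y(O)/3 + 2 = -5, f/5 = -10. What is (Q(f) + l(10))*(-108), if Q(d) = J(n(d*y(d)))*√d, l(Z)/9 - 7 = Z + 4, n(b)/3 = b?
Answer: -20412 + 540*I*√2 ≈ -20412.0 + 763.68*I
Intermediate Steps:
f = -50 (f = 5*(-10) = -50)
y(O) = -21 (y(O) = -6 + 3*(-5) = -6 - 15 = -21)
n(b) = 3*b
J(B) = -1 (J(B) = -7 + (5 + 1) = -7 + 6 = -1)
l(Z) = 99 + 9*Z (l(Z) = 63 + 9*(Z + 4) = 63 + 9*(4 + Z) = 63 + (36 + 9*Z) = 99 + 9*Z)
Q(d) = -√d
(Q(f) + l(10))*(-108) = (-√(-50) + (99 + 9*10))*(-108) = (-5*I*√2 + (99 + 90))*(-108) = (-5*I*√2 + 189)*(-108) = (189 - 5*I*√2)*(-108) = -20412 + 540*I*√2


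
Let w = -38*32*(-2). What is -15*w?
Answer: -36480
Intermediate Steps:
w = 2432 (w = -1216*(-2) = 2432)
-15*w = -15*2432 = -36480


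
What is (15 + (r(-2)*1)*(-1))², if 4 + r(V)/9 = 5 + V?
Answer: 576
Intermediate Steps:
r(V) = 9 + 9*V (r(V) = -36 + 9*(5 + V) = -36 + (45 + 9*V) = 9 + 9*V)
(15 + (r(-2)*1)*(-1))² = (15 + ((9 + 9*(-2))*1)*(-1))² = (15 + ((9 - 18)*1)*(-1))² = (15 - 9*1*(-1))² = (15 - 9*(-1))² = (15 + 9)² = 24² = 576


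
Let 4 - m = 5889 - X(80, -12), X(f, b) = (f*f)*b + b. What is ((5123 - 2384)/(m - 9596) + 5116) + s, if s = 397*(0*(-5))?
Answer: 472168249/92293 ≈ 5116.0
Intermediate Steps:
X(f, b) = b + b*f² (X(f, b) = f²*b + b = b*f² + b = b + b*f²)
m = -82697 (m = 4 - (5889 - (-12)*(1 + 80²)) = 4 - (5889 - (-12)*(1 + 6400)) = 4 - (5889 - (-12)*6401) = 4 - (5889 - 1*(-76812)) = 4 - (5889 + 76812) = 4 - 1*82701 = 4 - 82701 = -82697)
s = 0 (s = 397*0 = 0)
((5123 - 2384)/(m - 9596) + 5116) + s = ((5123 - 2384)/(-82697 - 9596) + 5116) + 0 = (2739/(-92293) + 5116) + 0 = (2739*(-1/92293) + 5116) + 0 = (-2739/92293 + 5116) + 0 = 472168249/92293 + 0 = 472168249/92293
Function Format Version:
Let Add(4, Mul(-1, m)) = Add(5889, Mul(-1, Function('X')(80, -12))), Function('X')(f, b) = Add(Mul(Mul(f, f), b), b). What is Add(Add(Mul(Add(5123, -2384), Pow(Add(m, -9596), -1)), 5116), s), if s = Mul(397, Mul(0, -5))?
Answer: Rational(472168249, 92293) ≈ 5116.0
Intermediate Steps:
Function('X')(f, b) = Add(b, Mul(b, Pow(f, 2))) (Function('X')(f, b) = Add(Mul(Pow(f, 2), b), b) = Add(Mul(b, Pow(f, 2)), b) = Add(b, Mul(b, Pow(f, 2))))
m = -82697 (m = Add(4, Mul(-1, Add(5889, Mul(-1, Mul(-12, Add(1, Pow(80, 2))))))) = Add(4, Mul(-1, Add(5889, Mul(-1, Mul(-12, Add(1, 6400)))))) = Add(4, Mul(-1, Add(5889, Mul(-1, Mul(-12, 6401))))) = Add(4, Mul(-1, Add(5889, Mul(-1, -76812)))) = Add(4, Mul(-1, Add(5889, 76812))) = Add(4, Mul(-1, 82701)) = Add(4, -82701) = -82697)
s = 0 (s = Mul(397, 0) = 0)
Add(Add(Mul(Add(5123, -2384), Pow(Add(m, -9596), -1)), 5116), s) = Add(Add(Mul(Add(5123, -2384), Pow(Add(-82697, -9596), -1)), 5116), 0) = Add(Add(Mul(2739, Pow(-92293, -1)), 5116), 0) = Add(Add(Mul(2739, Rational(-1, 92293)), 5116), 0) = Add(Add(Rational(-2739, 92293), 5116), 0) = Add(Rational(472168249, 92293), 0) = Rational(472168249, 92293)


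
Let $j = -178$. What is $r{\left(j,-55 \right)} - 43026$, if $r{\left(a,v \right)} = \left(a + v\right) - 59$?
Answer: $-43318$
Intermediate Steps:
$r{\left(a,v \right)} = -59 + a + v$
$r{\left(j,-55 \right)} - 43026 = \left(-59 - 178 - 55\right) - 43026 = -292 - 43026 = -43318$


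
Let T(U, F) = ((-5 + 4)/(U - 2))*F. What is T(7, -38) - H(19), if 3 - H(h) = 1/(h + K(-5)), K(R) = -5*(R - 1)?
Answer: 1132/245 ≈ 4.6204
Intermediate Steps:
K(R) = 5 - 5*R (K(R) = -5*(-1 + R) = 5 - 5*R)
T(U, F) = -F/(-2 + U) (T(U, F) = (-1/(-2 + U))*F = -F/(-2 + U))
H(h) = 3 - 1/(30 + h) (H(h) = 3 - 1/(h + (5 - 5*(-5))) = 3 - 1/(h + (5 + 25)) = 3 - 1/(h + 30) = 3 - 1/(30 + h))
T(7, -38) - H(19) = -1*(-38)/(-2 + 7) - (89 + 3*19)/(30 + 19) = -1*(-38)/5 - (89 + 57)/49 = -1*(-38)*1/5 - 146/49 = 38/5 - 1*146/49 = 38/5 - 146/49 = 1132/245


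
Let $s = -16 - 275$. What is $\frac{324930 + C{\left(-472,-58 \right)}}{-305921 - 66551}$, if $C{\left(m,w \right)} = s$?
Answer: $- \frac{324639}{372472} \approx -0.87158$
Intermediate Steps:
$s = -291$
$C{\left(m,w \right)} = -291$
$\frac{324930 + C{\left(-472,-58 \right)}}{-305921 - 66551} = \frac{324930 - 291}{-305921 - 66551} = \frac{324639}{-372472} = 324639 \left(- \frac{1}{372472}\right) = - \frac{324639}{372472}$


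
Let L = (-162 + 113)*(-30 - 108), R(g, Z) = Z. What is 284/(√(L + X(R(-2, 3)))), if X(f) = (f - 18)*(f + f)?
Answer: 71*√417/417 ≈ 3.4769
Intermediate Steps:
L = 6762 (L = -49*(-138) = 6762)
X(f) = 2*f*(-18 + f) (X(f) = (-18 + f)*(2*f) = 2*f*(-18 + f))
284/(√(L + X(R(-2, 3)))) = 284/(√(6762 + 2*3*(-18 + 3))) = 284/(√(6762 + 2*3*(-15))) = 284/(√(6762 - 90)) = 284/(√6672) = 284/((4*√417)) = 284*(√417/1668) = 71*√417/417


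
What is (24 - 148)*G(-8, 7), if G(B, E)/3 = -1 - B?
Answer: -2604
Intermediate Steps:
G(B, E) = -3 - 3*B (G(B, E) = 3*(-1 - B) = -3 - 3*B)
(24 - 148)*G(-8, 7) = (24 - 148)*(-3 - 3*(-8)) = -124*(-3 + 24) = -124*21 = -2604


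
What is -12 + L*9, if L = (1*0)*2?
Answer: -12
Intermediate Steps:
L = 0 (L = 0*2 = 0)
-12 + L*9 = -12 + 0*9 = -12 + 0 = -12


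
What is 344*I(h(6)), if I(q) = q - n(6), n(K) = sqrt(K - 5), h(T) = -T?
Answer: -2408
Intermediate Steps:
n(K) = sqrt(-5 + K)
I(q) = -1 + q (I(q) = q - sqrt(-5 + 6) = q - sqrt(1) = q - 1*1 = q - 1 = -1 + q)
344*I(h(6)) = 344*(-1 - 1*6) = 344*(-1 - 6) = 344*(-7) = -2408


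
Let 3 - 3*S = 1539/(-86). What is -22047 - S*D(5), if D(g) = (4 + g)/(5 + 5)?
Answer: -18965811/860 ≈ -22053.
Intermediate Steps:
S = 599/86 (S = 1 - 513/(-86) = 1 - 513*(-1)/86 = 1 - ⅓*(-1539/86) = 1 + 513/86 = 599/86 ≈ 6.9651)
D(g) = ⅖ + g/10 (D(g) = (4 + g)/10 = (4 + g)*(⅒) = ⅖ + g/10)
-22047 - S*D(5) = -22047 - 599*(⅖ + (⅒)*5)/86 = -22047 - 599*(⅖ + ½)/86 = -22047 - 599*9/(86*10) = -22047 - 1*5391/860 = -22047 - 5391/860 = -18965811/860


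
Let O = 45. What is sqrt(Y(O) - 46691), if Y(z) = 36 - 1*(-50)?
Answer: I*sqrt(46605) ≈ 215.88*I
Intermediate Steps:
Y(z) = 86 (Y(z) = 36 + 50 = 86)
sqrt(Y(O) - 46691) = sqrt(86 - 46691) = sqrt(-46605) = I*sqrt(46605)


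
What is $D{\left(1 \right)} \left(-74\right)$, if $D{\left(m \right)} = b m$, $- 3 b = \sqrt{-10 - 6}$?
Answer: $\frac{296 i}{3} \approx 98.667 i$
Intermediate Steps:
$b = - \frac{4 i}{3}$ ($b = - \frac{\sqrt{-10 - 6}}{3} = - \frac{\sqrt{-16}}{3} = - \frac{4 i}{3} \approx - 1.3333 i$)
$D{\left(m \right)} = - \frac{4 i m}{3}$ ($D{\left(m \right)} = - \frac{4 i}{3} m = - \frac{4 i m}{3}$)
$D{\left(1 \right)} \left(-74\right) = \left(- \frac{4}{3}\right) i 1 \left(-74\right) = - \frac{4 i}{3} \left(-74\right) = \frac{296 i}{3}$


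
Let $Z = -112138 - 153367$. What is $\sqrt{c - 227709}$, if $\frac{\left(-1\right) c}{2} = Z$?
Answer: $\sqrt{303301} \approx 550.73$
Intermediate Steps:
$Z = -265505$
$c = 531010$ ($c = \left(-2\right) \left(-265505\right) = 531010$)
$\sqrt{c - 227709} = \sqrt{531010 - 227709} = \sqrt{303301}$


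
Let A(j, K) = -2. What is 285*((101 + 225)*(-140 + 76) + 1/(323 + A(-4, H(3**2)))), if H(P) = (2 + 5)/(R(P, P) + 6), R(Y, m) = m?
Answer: -636247585/107 ≈ -5.9462e+6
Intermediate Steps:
H(P) = 7/(6 + P) (H(P) = (2 + 5)/(P + 6) = 7/(6 + P))
285*((101 + 225)*(-140 + 76) + 1/(323 + A(-4, H(3**2)))) = 285*((101 + 225)*(-140 + 76) + 1/(323 - 2)) = 285*(326*(-64) + 1/321) = 285*(-20864 + 1/321) = 285*(-6697343/321) = -636247585/107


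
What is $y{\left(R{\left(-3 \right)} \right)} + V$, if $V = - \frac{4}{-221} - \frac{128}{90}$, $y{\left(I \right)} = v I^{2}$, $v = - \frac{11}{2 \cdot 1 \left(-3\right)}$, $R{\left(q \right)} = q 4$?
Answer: $\frac{2611516}{9945} \approx 262.6$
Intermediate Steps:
$R{\left(q \right)} = 4 q$
$v = \frac{11}{6}$ ($v = - \frac{11}{2 \left(-3\right)} = - \frac{11}{-6} = \left(-11\right) \left(- \frac{1}{6}\right) = \frac{11}{6} \approx 1.8333$)
$y{\left(I \right)} = \frac{11 I^{2}}{6}$
$V = - \frac{13964}{9945}$ ($V = \left(-4\right) \left(- \frac{1}{221}\right) - \frac{64}{45} = \frac{4}{221} - \frac{64}{45} = - \frac{13964}{9945} \approx -1.4041$)
$y{\left(R{\left(-3 \right)} \right)} + V = \frac{11 \left(4 \left(-3\right)\right)^{2}}{6} - \frac{13964}{9945} = \frac{11 \left(-12\right)^{2}}{6} - \frac{13964}{9945} = \frac{11}{6} \cdot 144 - \frac{13964}{9945} = 264 - \frac{13964}{9945} = \frac{2611516}{9945}$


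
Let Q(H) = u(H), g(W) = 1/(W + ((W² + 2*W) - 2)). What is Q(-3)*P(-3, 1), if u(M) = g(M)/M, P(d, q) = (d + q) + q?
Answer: -⅙ ≈ -0.16667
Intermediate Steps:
g(W) = 1/(-2 + W² + 3*W) (g(W) = 1/(W + (-2 + W² + 2*W)) = 1/(-2 + W² + 3*W))
P(d, q) = d + 2*q
u(M) = 1/(M*(-2 + M² + 3*M)) (u(M) = 1/((-2 + M² + 3*M)*M) = 1/(M*(-2 + M² + 3*M)))
Q(H) = 1/(H*(-2 + H² + 3*H))
Q(-3)*P(-3, 1) = (1/((-3)*(-2 + (-3)² + 3*(-3))))*(-3 + 2*1) = (-1/(3*(-2 + 9 - 9)))*(-3 + 2) = -⅓/(-2)*(-1) = -⅓*(-½)*(-1) = (⅙)*(-1) = -⅙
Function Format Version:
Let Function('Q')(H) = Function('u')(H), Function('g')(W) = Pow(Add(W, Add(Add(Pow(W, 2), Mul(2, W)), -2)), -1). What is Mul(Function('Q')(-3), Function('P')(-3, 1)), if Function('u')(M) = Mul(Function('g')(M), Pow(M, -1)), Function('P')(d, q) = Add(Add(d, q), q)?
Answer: Rational(-1, 6) ≈ -0.16667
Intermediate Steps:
Function('g')(W) = Pow(Add(-2, Pow(W, 2), Mul(3, W)), -1) (Function('g')(W) = Pow(Add(W, Add(-2, Pow(W, 2), Mul(2, W))), -1) = Pow(Add(-2, Pow(W, 2), Mul(3, W)), -1))
Function('P')(d, q) = Add(d, Mul(2, q))
Function('u')(M) = Mul(Pow(M, -1), Pow(Add(-2, Pow(M, 2), Mul(3, M)), -1)) (Function('u')(M) = Mul(Pow(Add(-2, Pow(M, 2), Mul(3, M)), -1), Pow(M, -1)) = Mul(Pow(M, -1), Pow(Add(-2, Pow(M, 2), Mul(3, M)), -1)))
Function('Q')(H) = Mul(Pow(H, -1), Pow(Add(-2, Pow(H, 2), Mul(3, H)), -1))
Mul(Function('Q')(-3), Function('P')(-3, 1)) = Mul(Mul(Pow(-3, -1), Pow(Add(-2, Pow(-3, 2), Mul(3, -3)), -1)), Add(-3, Mul(2, 1))) = Mul(Mul(Rational(-1, 3), Pow(Add(-2, 9, -9), -1)), Add(-3, 2)) = Mul(Mul(Rational(-1, 3), Pow(-2, -1)), -1) = Mul(Mul(Rational(-1, 3), Rational(-1, 2)), -1) = Mul(Rational(1, 6), -1) = Rational(-1, 6)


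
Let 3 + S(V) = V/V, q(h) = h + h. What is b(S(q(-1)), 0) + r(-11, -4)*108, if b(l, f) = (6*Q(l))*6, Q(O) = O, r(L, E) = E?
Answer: -504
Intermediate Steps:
q(h) = 2*h
S(V) = -2 (S(V) = -3 + V/V = -3 + 1 = -2)
b(l, f) = 36*l (b(l, f) = (6*l)*6 = 36*l)
b(S(q(-1)), 0) + r(-11, -4)*108 = 36*(-2) - 4*108 = -72 - 432 = -504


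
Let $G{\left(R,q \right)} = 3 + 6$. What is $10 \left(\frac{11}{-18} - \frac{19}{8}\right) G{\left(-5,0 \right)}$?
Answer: $- \frac{1075}{4} \approx -268.75$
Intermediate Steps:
$G{\left(R,q \right)} = 9$
$10 \left(\frac{11}{-18} - \frac{19}{8}\right) G{\left(-5,0 \right)} = 10 \left(\frac{11}{-18} - \frac{19}{8}\right) 9 = 10 \left(11 \left(- \frac{1}{18}\right) - \frac{19}{8}\right) 9 = 10 \left(- \frac{11}{18} - \frac{19}{8}\right) 9 = 10 \left(- \frac{215}{72}\right) 9 = \left(- \frac{1075}{36}\right) 9 = - \frac{1075}{4}$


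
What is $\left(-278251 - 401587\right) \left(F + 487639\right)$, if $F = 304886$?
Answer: $-538788610950$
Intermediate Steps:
$\left(-278251 - 401587\right) \left(F + 487639\right) = \left(-278251 - 401587\right) \left(304886 + 487639\right) = \left(-679838\right) 792525 = -538788610950$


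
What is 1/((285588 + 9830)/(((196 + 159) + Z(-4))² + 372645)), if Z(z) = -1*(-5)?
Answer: 502245/295418 ≈ 1.7001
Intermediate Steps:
Z(z) = 5
1/((285588 + 9830)/(((196 + 159) + Z(-4))² + 372645)) = 1/((285588 + 9830)/(((196 + 159) + 5)² + 372645)) = 1/(295418/((355 + 5)² + 372645)) = 1/(295418/(360² + 372645)) = 1/(295418/(129600 + 372645)) = 1/(295418/502245) = 502245/295418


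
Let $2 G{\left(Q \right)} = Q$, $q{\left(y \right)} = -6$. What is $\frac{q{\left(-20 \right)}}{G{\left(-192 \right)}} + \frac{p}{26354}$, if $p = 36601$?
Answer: $\frac{305985}{210832} \approx 1.4513$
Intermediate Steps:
$G{\left(Q \right)} = \frac{Q}{2}$
$\frac{q{\left(-20 \right)}}{G{\left(-192 \right)}} + \frac{p}{26354} = - \frac{6}{\frac{1}{2} \left(-192\right)} + \frac{36601}{26354} = - \frac{6}{-96} + 36601 \cdot \frac{1}{26354} = \left(-6\right) \left(- \frac{1}{96}\right) + \frac{36601}{26354} = \frac{1}{16} + \frac{36601}{26354} = \frac{305985}{210832}$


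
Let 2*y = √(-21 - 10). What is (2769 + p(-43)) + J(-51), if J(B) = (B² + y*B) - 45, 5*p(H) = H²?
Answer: 28474/5 - 51*I*√31/2 ≈ 5694.8 - 141.98*I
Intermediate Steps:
y = I*√31/2 (y = √(-21 - 10)/2 = √(-31)/2 = (I*√31)/2 = I*√31/2 ≈ 2.7839*I)
p(H) = H²/5
J(B) = -45 + B² + I*B*√31/2 (J(B) = (B² + (I*√31/2)*B) - 45 = (B² + I*B*√31/2) - 45 = -45 + B² + I*B*√31/2)
(2769 + p(-43)) + J(-51) = (2769 + (⅕)*(-43)²) + (-45 + (-51)² + (½)*I*(-51)*√31) = (2769 + (⅕)*1849) + (-45 + 2601 - 51*I*√31/2) = (2769 + 1849/5) + (2556 - 51*I*√31/2) = 15694/5 + (2556 - 51*I*√31/2) = 28474/5 - 51*I*√31/2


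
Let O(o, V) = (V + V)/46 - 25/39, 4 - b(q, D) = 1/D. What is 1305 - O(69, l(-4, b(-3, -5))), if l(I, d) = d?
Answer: 5854981/4485 ≈ 1305.5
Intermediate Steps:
b(q, D) = 4 - 1/D
O(o, V) = -25/39 + V/23 (O(o, V) = (2*V)*(1/46) - 25*1/39 = V/23 - 25/39 = -25/39 + V/23)
1305 - O(69, l(-4, b(-3, -5))) = 1305 - (-25/39 + (4 - 1/(-5))/23) = 1305 - (-25/39 + (4 - 1*(-⅕))/23) = 1305 - (-25/39 + (4 + ⅕)/23) = 1305 - (-25/39 + (1/23)*(21/5)) = 1305 - (-25/39 + 21/115) = 1305 - 1*(-2056/4485) = 1305 + 2056/4485 = 5854981/4485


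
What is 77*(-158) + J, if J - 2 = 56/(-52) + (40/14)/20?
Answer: -1107009/91 ≈ -12165.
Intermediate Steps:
J = 97/91 (J = 2 + (56/(-52) + (40/14)/20) = 2 + (56*(-1/52) + (40*(1/14))*(1/20)) = 2 + (-14/13 + (20/7)*(1/20)) = 2 + (-14/13 + ⅐) = 2 - 85/91 = 97/91 ≈ 1.0659)
77*(-158) + J = 77*(-158) + 97/91 = -12166 + 97/91 = -1107009/91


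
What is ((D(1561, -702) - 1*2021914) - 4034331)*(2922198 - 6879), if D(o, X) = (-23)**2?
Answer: -17654343913404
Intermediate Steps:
D(o, X) = 529
((D(1561, -702) - 1*2021914) - 4034331)*(2922198 - 6879) = ((529 - 1*2021914) - 4034331)*(2922198 - 6879) = ((529 - 2021914) - 4034331)*2915319 = (-2021385 - 4034331)*2915319 = -6055716*2915319 = -17654343913404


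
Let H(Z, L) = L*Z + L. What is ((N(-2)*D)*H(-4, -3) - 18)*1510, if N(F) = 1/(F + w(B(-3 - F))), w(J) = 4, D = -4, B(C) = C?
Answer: -54360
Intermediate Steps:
H(Z, L) = L + L*Z
N(F) = 1/(4 + F) (N(F) = 1/(F + 4) = 1/(4 + F))
((N(-2)*D)*H(-4, -3) - 18)*1510 = ((-4/(4 - 2))*(-3*(1 - 4)) - 18)*1510 = ((-4/2)*(-3*(-3)) - 18)*1510 = (((½)*(-4))*9 - 18)*1510 = (-2*9 - 18)*1510 = (-18 - 18)*1510 = -36*1510 = -54360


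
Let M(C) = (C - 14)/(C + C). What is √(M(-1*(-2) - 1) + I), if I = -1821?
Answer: I*√7310/2 ≈ 42.749*I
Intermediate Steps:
M(C) = (-14 + C)/(2*C) (M(C) = (-14 + C)/((2*C)) = (-14 + C)*(1/(2*C)) = (-14 + C)/(2*C))
√(M(-1*(-2) - 1) + I) = √((-14 + (-1*(-2) - 1))/(2*(-1*(-2) - 1)) - 1821) = √((-14 + (2 - 1))/(2*(2 - 1)) - 1821) = √((½)*(-14 + 1)/1 - 1821) = √((½)*1*(-13) - 1821) = √(-13/2 - 1821) = √(-3655/2) = I*√7310/2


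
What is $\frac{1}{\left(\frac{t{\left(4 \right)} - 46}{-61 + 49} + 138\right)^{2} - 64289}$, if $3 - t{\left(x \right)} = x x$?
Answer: $- \frac{144}{6316391} \approx -2.2798 \cdot 10^{-5}$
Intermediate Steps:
$t{\left(x \right)} = 3 - x^{2}$ ($t{\left(x \right)} = 3 - x x = 3 - x^{2}$)
$\frac{1}{\left(\frac{t{\left(4 \right)} - 46}{-61 + 49} + 138\right)^{2} - 64289} = \frac{1}{\left(\frac{\left(3 - 4^{2}\right) - 46}{-61 + 49} + 138\right)^{2} - 64289} = \frac{1}{\left(\frac{\left(3 - 16\right) - 46}{-12} + 138\right)^{2} - 64289} = \frac{1}{\left(\left(\left(3 - 16\right) - 46\right) \left(- \frac{1}{12}\right) + 138\right)^{2} - 64289} = \frac{1}{\left(\left(-13 - 46\right) \left(- \frac{1}{12}\right) + 138\right)^{2} - 64289} = \frac{1}{\left(\left(-59\right) \left(- \frac{1}{12}\right) + 138\right)^{2} - 64289} = \frac{1}{\left(\frac{59}{12} + 138\right)^{2} - 64289} = \frac{1}{\left(\frac{1715}{12}\right)^{2} - 64289} = \frac{1}{\frac{2941225}{144} - 64289} = \frac{1}{- \frac{6316391}{144}} = - \frac{144}{6316391}$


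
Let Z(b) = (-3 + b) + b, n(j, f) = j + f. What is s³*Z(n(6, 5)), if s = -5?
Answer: -2375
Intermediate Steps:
n(j, f) = f + j
Z(b) = -3 + 2*b
s³*Z(n(6, 5)) = (-5)³*(-3 + 2*(5 + 6)) = -125*(-3 + 2*11) = -125*(-3 + 22) = -125*19 = -2375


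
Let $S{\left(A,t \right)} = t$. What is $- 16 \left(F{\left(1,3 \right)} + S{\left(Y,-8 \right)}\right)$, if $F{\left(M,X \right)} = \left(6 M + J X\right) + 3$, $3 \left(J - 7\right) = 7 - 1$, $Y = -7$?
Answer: $-448$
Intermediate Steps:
$J = 9$ ($J = 7 + \frac{7 - 1}{3} = 7 + \frac{1}{3} \cdot 6 = 7 + 2 = 9$)
$F{\left(M,X \right)} = 3 + 6 M + 9 X$ ($F{\left(M,X \right)} = \left(6 M + 9 X\right) + 3 = 3 + 6 M + 9 X$)
$- 16 \left(F{\left(1,3 \right)} + S{\left(Y,-8 \right)}\right) = - 16 \left(\left(3 + 6 \cdot 1 + 9 \cdot 3\right) - 8\right) = - 16 \left(\left(3 + 6 + 27\right) - 8\right) = - 16 \left(36 - 8\right) = \left(-16\right) 28 = -448$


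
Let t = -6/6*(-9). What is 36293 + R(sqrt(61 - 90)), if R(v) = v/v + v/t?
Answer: 36294 + I*sqrt(29)/9 ≈ 36294.0 + 0.59835*I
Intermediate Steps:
t = 9 (t = -6*1/6*(-9) = -1*(-9) = 9)
R(v) = 1 + v/9 (R(v) = v/v + v/9 = 1 + v*(1/9) = 1 + v/9)
36293 + R(sqrt(61 - 90)) = 36293 + (1 + sqrt(61 - 90)/9) = 36293 + (1 + sqrt(-29)/9) = 36293 + (1 + (I*sqrt(29))/9) = 36293 + (1 + I*sqrt(29)/9) = 36294 + I*sqrt(29)/9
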